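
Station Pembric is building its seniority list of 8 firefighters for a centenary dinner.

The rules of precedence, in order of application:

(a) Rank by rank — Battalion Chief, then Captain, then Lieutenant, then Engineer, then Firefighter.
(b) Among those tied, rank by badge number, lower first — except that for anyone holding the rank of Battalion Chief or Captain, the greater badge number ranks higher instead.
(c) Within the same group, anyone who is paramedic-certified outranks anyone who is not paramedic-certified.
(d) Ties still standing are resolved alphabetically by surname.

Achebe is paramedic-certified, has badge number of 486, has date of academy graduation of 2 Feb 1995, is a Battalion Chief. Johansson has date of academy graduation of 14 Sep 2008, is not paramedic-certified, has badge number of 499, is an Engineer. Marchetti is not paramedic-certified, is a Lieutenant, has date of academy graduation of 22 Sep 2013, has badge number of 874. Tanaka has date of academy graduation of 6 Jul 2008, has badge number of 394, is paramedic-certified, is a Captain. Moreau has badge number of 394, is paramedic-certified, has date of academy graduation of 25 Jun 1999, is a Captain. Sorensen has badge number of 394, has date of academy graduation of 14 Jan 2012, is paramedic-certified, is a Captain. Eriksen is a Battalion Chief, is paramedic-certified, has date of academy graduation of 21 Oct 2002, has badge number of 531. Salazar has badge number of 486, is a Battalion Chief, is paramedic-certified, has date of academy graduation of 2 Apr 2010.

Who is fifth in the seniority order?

By rank: Eriksen, Achebe and Salazar (Battalion Chief); then Moreau, Sorensen and Tanaka (Captain); then Marchetti (Lieutenant); then Johansson (Engineer).
Among Eriksen, Achebe and Salazar, by badge number (higher first) (reversed rule for this group): Eriksen (531) before Achebe and Salazar (486).
Achebe and Salazar are each paramedic-certified, so the next rule applies.
Among Achebe and Salazar, alphabetically by surname: Achebe before Salazar.
Moreau, Sorensen and Tanaka all have badge number 394, so the next rule applies.
Moreau, Sorensen and Tanaka are each paramedic-certified, so the next rule applies.
Among Moreau, Sorensen and Tanaka, alphabetically by surname: Moreau before Sorensen before Tanaka.
Order: Eriksen, Achebe, Salazar, Moreau, Sorensen, Tanaka, Marchetti, Johansson.

Sorensen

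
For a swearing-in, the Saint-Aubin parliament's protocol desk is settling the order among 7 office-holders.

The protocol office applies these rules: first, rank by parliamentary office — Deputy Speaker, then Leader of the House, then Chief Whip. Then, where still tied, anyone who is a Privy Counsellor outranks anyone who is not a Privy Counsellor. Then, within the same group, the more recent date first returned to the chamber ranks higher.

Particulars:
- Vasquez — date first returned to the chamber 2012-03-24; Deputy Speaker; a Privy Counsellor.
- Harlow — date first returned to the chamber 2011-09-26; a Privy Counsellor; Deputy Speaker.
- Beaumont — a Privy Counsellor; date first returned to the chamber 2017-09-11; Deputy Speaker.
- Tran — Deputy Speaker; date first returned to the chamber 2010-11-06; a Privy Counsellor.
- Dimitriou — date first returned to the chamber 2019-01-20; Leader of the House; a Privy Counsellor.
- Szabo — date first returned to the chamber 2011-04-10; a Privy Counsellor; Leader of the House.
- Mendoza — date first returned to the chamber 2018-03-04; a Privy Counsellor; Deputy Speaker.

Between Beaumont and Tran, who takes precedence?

Beaumont

By parliamentary office: Mendoza, Beaumont, Vasquez, Harlow and Tran (Deputy Speaker); then Dimitriou and Szabo (Leader of the House).
Mendoza, Beaumont, Vasquez, Harlow and Tran are each a Privy Counsellor, so the next rule applies.
Among Mendoza, Beaumont, Vasquez, Harlow and Tran, by date first returned to the chamber (later first): Mendoza (2018-03-04) before Beaumont (2017-09-11) before Vasquez (2012-03-24) before Harlow (2011-09-26) before Tran (2010-11-06).
Dimitriou and Szabo are each a Privy Counsellor, so the next rule applies.
Among Dimitriou and Szabo, by date first returned to the chamber (later first): Dimitriou (2019-01-20) before Szabo (2011-04-10).
So Beaumont takes precedence.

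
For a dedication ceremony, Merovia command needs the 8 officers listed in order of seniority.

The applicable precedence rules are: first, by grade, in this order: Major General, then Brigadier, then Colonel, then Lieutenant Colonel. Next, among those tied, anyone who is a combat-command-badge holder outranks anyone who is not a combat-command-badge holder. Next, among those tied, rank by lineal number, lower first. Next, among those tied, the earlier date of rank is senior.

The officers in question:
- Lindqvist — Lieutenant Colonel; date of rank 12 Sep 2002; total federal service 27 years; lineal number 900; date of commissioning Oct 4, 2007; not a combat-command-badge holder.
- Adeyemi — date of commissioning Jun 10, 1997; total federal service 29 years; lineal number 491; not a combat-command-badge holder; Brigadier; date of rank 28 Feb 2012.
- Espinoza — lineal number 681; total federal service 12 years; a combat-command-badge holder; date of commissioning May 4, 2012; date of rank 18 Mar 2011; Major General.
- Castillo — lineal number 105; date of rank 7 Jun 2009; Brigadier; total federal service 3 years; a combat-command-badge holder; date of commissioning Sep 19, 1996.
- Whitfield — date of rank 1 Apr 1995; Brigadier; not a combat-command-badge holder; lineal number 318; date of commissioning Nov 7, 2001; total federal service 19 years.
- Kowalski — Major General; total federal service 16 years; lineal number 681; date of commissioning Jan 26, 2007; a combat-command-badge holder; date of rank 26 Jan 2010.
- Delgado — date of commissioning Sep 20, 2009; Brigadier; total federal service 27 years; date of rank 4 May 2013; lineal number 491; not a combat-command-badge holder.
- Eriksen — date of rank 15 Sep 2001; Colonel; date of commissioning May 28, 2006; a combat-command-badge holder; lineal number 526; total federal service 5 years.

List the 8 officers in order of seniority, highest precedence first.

By grade: Kowalski and Espinoza (Major General); then Castillo, Whitfield, Adeyemi and Delgado (Brigadier); then Eriksen (Colonel); then Lindqvist (Lieutenant Colonel).
Kowalski and Espinoza are each a combat-command-badge holder, so the next rule applies.
Kowalski and Espinoza both have lineal number 681, so the next rule applies.
Among Kowalski and Espinoza, by date of rank (earlier first): Kowalski (26 Jan 2010) before Espinoza (18 Mar 2011).
Among Castillo, Whitfield, Adeyemi and Delgado, a combat-command-badge holder before not a combat-command-badge holder: Castillo (a combat-command-badge holder) before Whitfield, Adeyemi and Delgado (not a combat-command-badge holder).
Among Whitfield, Adeyemi and Delgado, by lineal number (lower first): Whitfield (318) before Adeyemi and Delgado (491).
Among Adeyemi and Delgado, by date of rank (earlier first): Adeyemi (28 Feb 2012) before Delgado (4 May 2013).
Full order: Kowalski, Espinoza, Castillo, Whitfield, Adeyemi, Delgado, Eriksen, Lindqvist.

Kowalski, Espinoza, Castillo, Whitfield, Adeyemi, Delgado, Eriksen, Lindqvist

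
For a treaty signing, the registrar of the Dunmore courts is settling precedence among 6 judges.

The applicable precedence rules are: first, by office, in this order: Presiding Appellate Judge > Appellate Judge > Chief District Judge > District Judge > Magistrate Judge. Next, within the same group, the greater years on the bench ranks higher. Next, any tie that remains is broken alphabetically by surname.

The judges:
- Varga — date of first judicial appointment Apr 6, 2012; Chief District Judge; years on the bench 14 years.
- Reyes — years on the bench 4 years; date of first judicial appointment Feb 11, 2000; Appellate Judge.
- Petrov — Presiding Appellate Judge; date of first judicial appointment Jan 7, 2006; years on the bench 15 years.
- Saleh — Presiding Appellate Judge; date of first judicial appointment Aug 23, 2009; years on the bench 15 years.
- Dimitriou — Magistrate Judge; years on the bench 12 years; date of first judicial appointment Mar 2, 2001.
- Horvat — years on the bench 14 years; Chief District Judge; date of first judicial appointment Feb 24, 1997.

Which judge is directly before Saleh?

Petrov

By office: Petrov and Saleh (Presiding Appellate Judge); then Reyes (Appellate Judge); then Horvat and Varga (Chief District Judge); then Dimitriou (Magistrate Judge).
Petrov and Saleh both have years on the bench 15 years, so the next rule applies.
Among Petrov and Saleh, alphabetically by surname: Petrov before Saleh.
Horvat and Varga both have years on the bench 14 years, so the next rule applies.
Among Horvat and Varga, alphabetically by surname: Horvat before Varga.
Order: Petrov, Saleh, Reyes, Horvat, Varga, Dimitriou.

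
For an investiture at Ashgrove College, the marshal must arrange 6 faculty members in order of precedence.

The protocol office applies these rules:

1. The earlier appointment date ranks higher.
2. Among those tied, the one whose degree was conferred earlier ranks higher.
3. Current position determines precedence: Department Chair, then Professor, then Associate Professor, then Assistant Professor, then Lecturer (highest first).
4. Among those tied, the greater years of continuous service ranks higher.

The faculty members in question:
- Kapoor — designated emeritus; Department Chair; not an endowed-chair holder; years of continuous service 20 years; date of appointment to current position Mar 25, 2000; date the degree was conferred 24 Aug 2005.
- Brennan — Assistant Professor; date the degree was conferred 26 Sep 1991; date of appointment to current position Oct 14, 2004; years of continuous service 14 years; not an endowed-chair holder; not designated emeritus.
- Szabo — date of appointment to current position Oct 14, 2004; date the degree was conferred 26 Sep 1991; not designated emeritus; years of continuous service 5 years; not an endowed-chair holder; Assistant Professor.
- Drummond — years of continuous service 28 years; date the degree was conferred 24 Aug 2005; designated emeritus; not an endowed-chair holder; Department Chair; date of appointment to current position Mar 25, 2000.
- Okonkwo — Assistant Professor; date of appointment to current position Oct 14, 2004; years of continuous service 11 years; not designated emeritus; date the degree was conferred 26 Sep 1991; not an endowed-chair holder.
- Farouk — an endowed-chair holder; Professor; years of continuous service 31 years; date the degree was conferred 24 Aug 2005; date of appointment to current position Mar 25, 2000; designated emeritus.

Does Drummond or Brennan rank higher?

Drummond

By date of appointment to current position (earlier first): Drummond, Kapoor and Farouk (each Mar 25, 2000); then Brennan, Okonkwo and Szabo (each Oct 14, 2004).
Drummond, Kapoor and Farouk all have date the degree was conferred 24 Aug 2005, so the next rule applies.
Among Drummond, Kapoor and Farouk, by current position: Drummond and Kapoor (Department Chair) before Farouk (Professor).
Among Drummond and Kapoor, by years of continuous service (higher first): Drummond (28 years) before Kapoor (20 years).
Brennan, Okonkwo and Szabo all have date the degree was conferred 26 Sep 1991, so the next rule applies.
Brennan, Okonkwo and Szabo are each Assistant Professor, so the next rule applies.
Among Brennan, Okonkwo and Szabo, by years of continuous service (higher first): Brennan (14 years) before Okonkwo (11 years) before Szabo (5 years).
So Drummond takes precedence.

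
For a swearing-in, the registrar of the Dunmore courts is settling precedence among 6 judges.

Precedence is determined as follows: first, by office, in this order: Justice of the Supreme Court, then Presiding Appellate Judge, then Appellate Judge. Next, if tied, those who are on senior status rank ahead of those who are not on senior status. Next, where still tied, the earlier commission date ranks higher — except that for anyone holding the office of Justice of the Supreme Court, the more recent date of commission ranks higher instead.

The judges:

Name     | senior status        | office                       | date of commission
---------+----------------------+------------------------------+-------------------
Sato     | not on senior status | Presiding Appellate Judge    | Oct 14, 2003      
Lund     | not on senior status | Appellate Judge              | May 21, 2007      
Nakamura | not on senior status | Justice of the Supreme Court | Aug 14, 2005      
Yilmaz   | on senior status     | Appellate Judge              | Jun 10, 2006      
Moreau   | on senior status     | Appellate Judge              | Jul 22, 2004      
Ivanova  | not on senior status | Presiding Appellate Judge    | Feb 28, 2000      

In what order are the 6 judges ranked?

By office: Nakamura (Justice of the Supreme Court); then Ivanova and Sato (Presiding Appellate Judge); then Moreau, Yilmaz and Lund (Appellate Judge).
Ivanova and Sato are each not on senior status, so the next rule applies.
Among Ivanova and Sato, by date of commission (earlier first): Ivanova (Feb 28, 2000) before Sato (Oct 14, 2003).
Among Moreau, Yilmaz and Lund, on senior status before not on senior status: Moreau and Yilmaz (on senior status) before Lund (not on senior status).
Among Moreau and Yilmaz, by date of commission (earlier first): Moreau (Jul 22, 2004) before Yilmaz (Jun 10, 2006).
Full order: Nakamura, Ivanova, Sato, Moreau, Yilmaz, Lund.

Nakamura, Ivanova, Sato, Moreau, Yilmaz, Lund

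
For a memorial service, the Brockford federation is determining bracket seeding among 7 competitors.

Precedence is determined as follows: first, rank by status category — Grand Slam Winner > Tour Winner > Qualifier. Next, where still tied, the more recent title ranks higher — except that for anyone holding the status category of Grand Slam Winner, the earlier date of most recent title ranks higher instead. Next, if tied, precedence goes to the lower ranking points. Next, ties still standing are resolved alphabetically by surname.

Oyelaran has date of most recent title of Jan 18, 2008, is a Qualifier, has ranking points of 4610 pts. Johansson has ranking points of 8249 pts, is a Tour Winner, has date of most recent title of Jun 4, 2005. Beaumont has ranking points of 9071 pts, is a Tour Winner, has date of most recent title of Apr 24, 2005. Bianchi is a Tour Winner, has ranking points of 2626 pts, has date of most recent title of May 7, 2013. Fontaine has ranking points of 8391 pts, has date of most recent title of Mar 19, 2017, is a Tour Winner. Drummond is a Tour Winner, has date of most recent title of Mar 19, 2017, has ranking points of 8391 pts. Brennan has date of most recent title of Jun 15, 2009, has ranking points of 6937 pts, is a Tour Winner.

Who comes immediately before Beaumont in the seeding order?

By status category: Drummond, Fontaine, Bianchi, Brennan, Johansson and Beaumont (Tour Winner); then Oyelaran (Qualifier).
Among Drummond, Fontaine, Bianchi, Brennan, Johansson and Beaumont, by date of most recent title (later first): Drummond and Fontaine (Mar 19, 2017) before Bianchi (May 7, 2013) before Brennan (Jun 15, 2009) before Johansson (Jun 4, 2005) before Beaumont (Apr 24, 2005).
Drummond and Fontaine both have ranking points 8391 pts, so the next rule applies.
Among Drummond and Fontaine, alphabetically by surname: Drummond before Fontaine.
Order: Drummond, Fontaine, Bianchi, Brennan, Johansson, Beaumont, Oyelaran.

Johansson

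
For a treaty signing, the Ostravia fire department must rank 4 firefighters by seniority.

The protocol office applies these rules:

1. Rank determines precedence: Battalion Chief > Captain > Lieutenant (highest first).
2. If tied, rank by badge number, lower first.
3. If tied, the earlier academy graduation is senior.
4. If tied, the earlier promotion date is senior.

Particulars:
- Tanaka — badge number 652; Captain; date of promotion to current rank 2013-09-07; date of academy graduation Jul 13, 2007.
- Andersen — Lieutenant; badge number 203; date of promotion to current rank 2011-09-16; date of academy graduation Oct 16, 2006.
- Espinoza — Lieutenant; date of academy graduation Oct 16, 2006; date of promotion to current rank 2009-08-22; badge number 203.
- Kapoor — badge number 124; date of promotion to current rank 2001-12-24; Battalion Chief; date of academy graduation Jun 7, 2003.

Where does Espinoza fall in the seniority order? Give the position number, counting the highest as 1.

3

By rank: Kapoor (Battalion Chief); then Tanaka (Captain); then Espinoza and Andersen (Lieutenant).
Espinoza and Andersen both have badge number 203, so the next rule applies.
Espinoza and Andersen both have date of academy graduation Oct 16, 2006, so the next rule applies.
Among Espinoza and Andersen, by date of promotion to current rank (earlier first): Espinoza (2009-08-22) before Andersen (2011-09-16).
Order: Kapoor, Tanaka, Espinoza, Andersen. So position 3.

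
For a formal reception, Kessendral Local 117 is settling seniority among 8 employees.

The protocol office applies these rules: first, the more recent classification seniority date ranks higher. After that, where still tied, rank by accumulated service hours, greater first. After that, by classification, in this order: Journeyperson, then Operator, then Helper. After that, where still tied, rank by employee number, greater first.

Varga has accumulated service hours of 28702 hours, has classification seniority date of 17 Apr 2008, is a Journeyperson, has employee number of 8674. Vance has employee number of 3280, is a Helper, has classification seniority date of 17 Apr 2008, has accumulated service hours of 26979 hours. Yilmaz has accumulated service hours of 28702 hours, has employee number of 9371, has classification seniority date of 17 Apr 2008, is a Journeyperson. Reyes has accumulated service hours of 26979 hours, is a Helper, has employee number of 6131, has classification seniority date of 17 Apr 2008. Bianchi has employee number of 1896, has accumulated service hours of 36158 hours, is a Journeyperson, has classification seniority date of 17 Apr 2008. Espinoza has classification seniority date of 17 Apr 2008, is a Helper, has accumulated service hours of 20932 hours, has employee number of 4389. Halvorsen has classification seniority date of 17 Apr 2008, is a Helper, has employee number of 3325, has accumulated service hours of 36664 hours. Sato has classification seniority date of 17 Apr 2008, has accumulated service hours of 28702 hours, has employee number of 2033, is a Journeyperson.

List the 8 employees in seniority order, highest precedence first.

By classification seniority date (later first): Halvorsen, Bianchi, Yilmaz, Varga, Sato, Reyes, Vance and Espinoza (each 17 Apr 2008).
Among Halvorsen, Bianchi, Yilmaz, Varga, Sato, Reyes, Vance and Espinoza, by accumulated service hours (higher first): Halvorsen (36664 hours) before Bianchi (36158 hours) before Yilmaz, Varga and Sato (28702 hours) before Reyes and Vance (26979 hours) before Espinoza (20932 hours).
Yilmaz, Varga and Sato are each Journeyperson, so the next rule applies.
Among Yilmaz, Varga and Sato, by employee number (higher first): Yilmaz (9371) before Varga (8674) before Sato (2033).
Reyes and Vance are each Helper, so the next rule applies.
Among Reyes and Vance, by employee number (higher first): Reyes (6131) before Vance (3280).
Full order: Halvorsen, Bianchi, Yilmaz, Varga, Sato, Reyes, Vance, Espinoza.

Halvorsen, Bianchi, Yilmaz, Varga, Sato, Reyes, Vance, Espinoza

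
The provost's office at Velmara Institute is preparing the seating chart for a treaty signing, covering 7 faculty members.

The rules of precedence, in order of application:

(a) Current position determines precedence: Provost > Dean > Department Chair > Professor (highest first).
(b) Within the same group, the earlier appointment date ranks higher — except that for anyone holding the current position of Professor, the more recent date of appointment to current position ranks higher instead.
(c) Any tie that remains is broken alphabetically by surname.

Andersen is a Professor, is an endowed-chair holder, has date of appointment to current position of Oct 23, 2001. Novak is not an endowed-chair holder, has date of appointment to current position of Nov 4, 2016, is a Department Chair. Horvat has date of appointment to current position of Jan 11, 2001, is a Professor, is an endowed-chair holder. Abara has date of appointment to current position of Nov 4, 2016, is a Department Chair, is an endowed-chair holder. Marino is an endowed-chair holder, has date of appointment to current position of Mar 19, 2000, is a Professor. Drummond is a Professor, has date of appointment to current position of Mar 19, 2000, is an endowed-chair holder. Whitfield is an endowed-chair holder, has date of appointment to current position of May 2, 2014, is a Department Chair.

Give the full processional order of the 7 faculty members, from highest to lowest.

By current position: Whitfield, Abara and Novak (Department Chair); then Andersen, Horvat, Drummond and Marino (Professor).
Among Whitfield, Abara and Novak, by date of appointment to current position (earlier first): Whitfield (May 2, 2014) before Abara and Novak (Nov 4, 2016).
Among Abara and Novak, alphabetically by surname: Abara before Novak.
Among Andersen, Horvat, Drummond and Marino, by date of appointment to current position (later first) (reversed rule for this group): Andersen (Oct 23, 2001) before Horvat (Jan 11, 2001) before Drummond and Marino (Mar 19, 2000).
Among Drummond and Marino, alphabetically by surname: Drummond before Marino.
Full order: Whitfield, Abara, Novak, Andersen, Horvat, Drummond, Marino.

Whitfield, Abara, Novak, Andersen, Horvat, Drummond, Marino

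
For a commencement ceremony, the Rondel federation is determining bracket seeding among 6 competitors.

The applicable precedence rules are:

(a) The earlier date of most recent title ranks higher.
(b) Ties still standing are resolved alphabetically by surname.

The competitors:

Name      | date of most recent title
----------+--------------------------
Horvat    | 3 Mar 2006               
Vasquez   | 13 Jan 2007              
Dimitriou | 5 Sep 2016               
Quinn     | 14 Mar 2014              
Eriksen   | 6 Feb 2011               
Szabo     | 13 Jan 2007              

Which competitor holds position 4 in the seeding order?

Eriksen

By date of most recent title (earlier first): Horvat (3 Mar 2006); then Szabo and Vasquez (both 13 Jan 2007); then Eriksen (6 Feb 2011); then Quinn (14 Mar 2014); then Dimitriou (5 Sep 2016).
Among Szabo and Vasquez, alphabetically by surname: Szabo before Vasquez.
Order: Horvat, Szabo, Vasquez, Eriksen, Quinn, Dimitriou.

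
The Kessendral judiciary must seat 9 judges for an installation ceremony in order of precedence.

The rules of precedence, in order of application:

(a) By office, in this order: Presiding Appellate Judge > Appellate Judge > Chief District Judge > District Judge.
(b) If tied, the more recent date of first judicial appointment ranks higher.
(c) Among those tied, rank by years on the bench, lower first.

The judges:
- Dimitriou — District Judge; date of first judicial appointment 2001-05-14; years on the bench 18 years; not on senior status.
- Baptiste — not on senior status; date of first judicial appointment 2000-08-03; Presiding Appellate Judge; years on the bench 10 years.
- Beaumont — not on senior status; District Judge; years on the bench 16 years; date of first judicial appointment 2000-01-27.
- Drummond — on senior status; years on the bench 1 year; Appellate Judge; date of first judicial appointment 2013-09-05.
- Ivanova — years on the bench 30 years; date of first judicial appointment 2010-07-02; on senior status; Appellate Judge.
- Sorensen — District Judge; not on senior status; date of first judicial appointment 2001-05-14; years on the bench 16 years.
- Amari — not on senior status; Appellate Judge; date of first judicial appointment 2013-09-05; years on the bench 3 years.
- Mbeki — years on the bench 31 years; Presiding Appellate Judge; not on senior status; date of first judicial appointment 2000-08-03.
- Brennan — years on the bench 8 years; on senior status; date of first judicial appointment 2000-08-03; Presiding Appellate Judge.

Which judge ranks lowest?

Beaumont

By office: Brennan, Baptiste and Mbeki (Presiding Appellate Judge); then Drummond, Amari and Ivanova (Appellate Judge); then Sorensen, Dimitriou and Beaumont (District Judge).
Brennan, Baptiste and Mbeki all have date of first judicial appointment 2000-08-03, so the next rule applies.
Among Brennan, Baptiste and Mbeki, by years on the bench (lower first): Brennan (8 years) before Baptiste (10 years) before Mbeki (31 years).
Among Drummond, Amari and Ivanova, by date of first judicial appointment (later first): Drummond and Amari (2013-09-05) before Ivanova (2010-07-02).
Among Drummond and Amari, by years on the bench (lower first): Drummond (1 year) before Amari (3 years).
Among Sorensen, Dimitriou and Beaumont, by date of first judicial appointment (later first): Sorensen and Dimitriou (2001-05-14) before Beaumont (2000-01-27).
Among Sorensen and Dimitriou, by years on the bench (lower first): Sorensen (16 years) before Dimitriou (18 years).
Order: Brennan, Baptiste, Mbeki, Drummond, Amari, Ivanova, Sorensen, Dimitriou, Beaumont.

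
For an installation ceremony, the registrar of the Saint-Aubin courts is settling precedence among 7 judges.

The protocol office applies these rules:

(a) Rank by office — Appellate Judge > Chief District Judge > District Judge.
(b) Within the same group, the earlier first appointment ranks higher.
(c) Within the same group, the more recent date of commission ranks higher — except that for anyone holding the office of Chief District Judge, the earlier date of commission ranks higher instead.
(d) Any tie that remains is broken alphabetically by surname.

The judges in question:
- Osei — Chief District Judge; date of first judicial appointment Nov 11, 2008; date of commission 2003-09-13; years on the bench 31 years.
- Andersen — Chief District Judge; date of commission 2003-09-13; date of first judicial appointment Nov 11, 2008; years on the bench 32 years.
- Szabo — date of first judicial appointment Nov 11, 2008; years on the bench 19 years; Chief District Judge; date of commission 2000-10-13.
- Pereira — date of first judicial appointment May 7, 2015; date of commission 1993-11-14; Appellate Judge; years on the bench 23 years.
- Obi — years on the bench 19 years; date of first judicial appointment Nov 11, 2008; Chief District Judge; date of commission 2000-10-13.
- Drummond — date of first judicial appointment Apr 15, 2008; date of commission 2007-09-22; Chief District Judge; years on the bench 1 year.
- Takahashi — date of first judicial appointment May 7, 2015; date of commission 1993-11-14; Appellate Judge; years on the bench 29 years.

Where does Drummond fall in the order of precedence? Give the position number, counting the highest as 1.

By office: Pereira and Takahashi (Appellate Judge); then Drummond, Obi, Szabo, Andersen and Osei (Chief District Judge).
Pereira and Takahashi both have date of first judicial appointment May 7, 2015, so the next rule applies.
Pereira and Takahashi both have date of commission 1993-11-14, so the next rule applies.
Among Pereira and Takahashi, alphabetically by surname: Pereira before Takahashi.
Among Drummond, Obi, Szabo, Andersen and Osei, by date of first judicial appointment (earlier first): Drummond (Apr 15, 2008) before Obi, Szabo, Andersen and Osei (Nov 11, 2008).
Among Obi, Szabo, Andersen and Osei, by date of commission (earlier first) (reversed rule for this group): Obi and Szabo (2000-10-13) before Andersen and Osei (2003-09-13).
Among Obi and Szabo, alphabetically by surname: Obi before Szabo.
Among Andersen and Osei, alphabetically by surname: Andersen before Osei.
Order: Pereira, Takahashi, Drummond, Obi, Szabo, Andersen, Osei. So position 3.

3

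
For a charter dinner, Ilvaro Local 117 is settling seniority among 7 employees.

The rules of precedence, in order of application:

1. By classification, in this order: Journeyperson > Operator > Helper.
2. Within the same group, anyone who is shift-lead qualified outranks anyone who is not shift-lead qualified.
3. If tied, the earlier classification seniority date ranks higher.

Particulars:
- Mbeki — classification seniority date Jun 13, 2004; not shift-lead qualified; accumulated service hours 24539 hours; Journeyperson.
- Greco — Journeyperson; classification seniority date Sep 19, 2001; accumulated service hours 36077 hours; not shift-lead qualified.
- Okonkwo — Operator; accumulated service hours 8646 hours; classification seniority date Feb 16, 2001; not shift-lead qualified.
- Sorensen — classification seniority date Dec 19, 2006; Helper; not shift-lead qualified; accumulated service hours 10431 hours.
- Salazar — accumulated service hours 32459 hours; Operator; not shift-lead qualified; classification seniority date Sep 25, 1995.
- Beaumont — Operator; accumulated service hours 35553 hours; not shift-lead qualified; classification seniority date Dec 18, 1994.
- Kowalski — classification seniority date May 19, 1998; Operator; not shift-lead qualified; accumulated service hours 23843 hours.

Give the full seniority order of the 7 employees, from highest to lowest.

Greco, Mbeki, Beaumont, Salazar, Kowalski, Okonkwo, Sorensen

By classification: Greco and Mbeki (Journeyperson); then Beaumont, Salazar, Kowalski and Okonkwo (Operator); then Sorensen (Helper).
Greco and Mbeki are each not shift-lead qualified, so the next rule applies.
Among Greco and Mbeki, by classification seniority date (earlier first): Greco (Sep 19, 2001) before Mbeki (Jun 13, 2004).
Beaumont, Salazar, Kowalski and Okonkwo are each not shift-lead qualified, so the next rule applies.
Among Beaumont, Salazar, Kowalski and Okonkwo, by classification seniority date (earlier first): Beaumont (Dec 18, 1994) before Salazar (Sep 25, 1995) before Kowalski (May 19, 1998) before Okonkwo (Feb 16, 2001).
Full order: Greco, Mbeki, Beaumont, Salazar, Kowalski, Okonkwo, Sorensen.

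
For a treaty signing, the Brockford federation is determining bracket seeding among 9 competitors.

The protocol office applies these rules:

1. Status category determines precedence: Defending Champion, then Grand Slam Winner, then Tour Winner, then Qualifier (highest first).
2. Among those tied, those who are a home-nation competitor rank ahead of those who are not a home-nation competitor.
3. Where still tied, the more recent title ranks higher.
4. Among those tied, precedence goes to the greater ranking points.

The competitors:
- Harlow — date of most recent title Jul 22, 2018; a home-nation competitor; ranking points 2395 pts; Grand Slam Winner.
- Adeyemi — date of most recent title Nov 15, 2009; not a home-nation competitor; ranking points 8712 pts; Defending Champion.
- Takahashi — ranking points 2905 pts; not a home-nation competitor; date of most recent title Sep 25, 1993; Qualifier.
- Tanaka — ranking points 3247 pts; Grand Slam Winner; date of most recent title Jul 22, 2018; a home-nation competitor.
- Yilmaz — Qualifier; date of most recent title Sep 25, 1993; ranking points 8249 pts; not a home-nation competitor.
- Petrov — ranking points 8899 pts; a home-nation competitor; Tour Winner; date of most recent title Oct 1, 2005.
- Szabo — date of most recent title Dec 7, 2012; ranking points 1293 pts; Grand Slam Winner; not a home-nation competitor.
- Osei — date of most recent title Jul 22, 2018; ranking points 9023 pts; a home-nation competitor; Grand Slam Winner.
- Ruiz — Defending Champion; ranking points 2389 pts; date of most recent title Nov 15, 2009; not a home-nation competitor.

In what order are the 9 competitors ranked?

Adeyemi, Ruiz, Osei, Tanaka, Harlow, Szabo, Petrov, Yilmaz, Takahashi

By status category: Adeyemi and Ruiz (Defending Champion); then Osei, Tanaka, Harlow and Szabo (Grand Slam Winner); then Petrov (Tour Winner); then Yilmaz and Takahashi (Qualifier).
Adeyemi and Ruiz are each not a home-nation competitor, so the next rule applies.
Adeyemi and Ruiz both have date of most recent title Nov 15, 2009, so the next rule applies.
Among Adeyemi and Ruiz, by ranking points (higher first): Adeyemi (8712 pts) before Ruiz (2389 pts).
Among Osei, Tanaka, Harlow and Szabo, a home-nation competitor before not a home-nation competitor: Osei, Tanaka and Harlow (a home-nation competitor) before Szabo (not a home-nation competitor).
Osei, Tanaka and Harlow all have date of most recent title Jul 22, 2018, so the next rule applies.
Among Osei, Tanaka and Harlow, by ranking points (higher first): Osei (9023 pts) before Tanaka (3247 pts) before Harlow (2395 pts).
Yilmaz and Takahashi are each not a home-nation competitor, so the next rule applies.
Yilmaz and Takahashi both have date of most recent title Sep 25, 1993, so the next rule applies.
Among Yilmaz and Takahashi, by ranking points (higher first): Yilmaz (8249 pts) before Takahashi (2905 pts).
Full order: Adeyemi, Ruiz, Osei, Tanaka, Harlow, Szabo, Petrov, Yilmaz, Takahashi.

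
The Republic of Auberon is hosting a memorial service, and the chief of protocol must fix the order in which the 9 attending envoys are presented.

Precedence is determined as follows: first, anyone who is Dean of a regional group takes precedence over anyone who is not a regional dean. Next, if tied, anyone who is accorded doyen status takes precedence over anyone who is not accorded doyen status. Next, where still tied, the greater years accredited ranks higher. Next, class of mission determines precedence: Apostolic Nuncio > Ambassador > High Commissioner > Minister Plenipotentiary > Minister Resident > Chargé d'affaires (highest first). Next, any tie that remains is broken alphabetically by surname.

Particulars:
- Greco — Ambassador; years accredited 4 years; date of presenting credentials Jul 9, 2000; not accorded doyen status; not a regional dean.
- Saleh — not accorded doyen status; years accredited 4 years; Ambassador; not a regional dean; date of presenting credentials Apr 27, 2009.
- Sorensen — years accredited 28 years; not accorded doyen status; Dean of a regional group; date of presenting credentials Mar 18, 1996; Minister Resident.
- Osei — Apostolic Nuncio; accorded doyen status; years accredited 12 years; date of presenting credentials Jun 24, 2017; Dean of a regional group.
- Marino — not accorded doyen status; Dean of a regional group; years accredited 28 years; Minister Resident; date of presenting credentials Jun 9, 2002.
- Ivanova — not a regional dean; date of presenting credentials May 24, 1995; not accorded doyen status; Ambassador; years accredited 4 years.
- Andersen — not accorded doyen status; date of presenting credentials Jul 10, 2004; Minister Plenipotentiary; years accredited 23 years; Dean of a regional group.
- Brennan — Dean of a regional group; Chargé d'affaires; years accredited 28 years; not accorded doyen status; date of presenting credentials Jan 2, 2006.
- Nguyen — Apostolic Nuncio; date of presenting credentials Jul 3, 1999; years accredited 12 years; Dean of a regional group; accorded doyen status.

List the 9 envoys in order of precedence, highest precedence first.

By the first rule: Nguyen, Osei, Marino, Sorensen, Brennan and Andersen (each Dean of a regional group); then Greco, Ivanova and Saleh (each not a regional dean).
Among Nguyen, Osei, Marino, Sorensen, Brennan and Andersen, accorded doyen status before not accorded doyen status: Nguyen and Osei (accorded doyen status) before Marino, Sorensen, Brennan and Andersen (not accorded doyen status).
Nguyen and Osei both have years accredited 12 years, so the next rule applies.
Nguyen and Osei are each Apostolic Nuncio, so the next rule applies.
Among Nguyen and Osei, alphabetically by surname: Nguyen before Osei.
Among Marino, Sorensen, Brennan and Andersen, by years accredited (higher first): Marino, Sorensen and Brennan (28 years) before Andersen (23 years).
Among Marino, Sorensen and Brennan, by class of mission: Marino and Sorensen (Minister Resident) before Brennan (Chargé d'affaires).
Among Marino and Sorensen, alphabetically by surname: Marino before Sorensen.
Greco, Ivanova and Saleh are each not accorded doyen status, so the next rule applies.
Greco, Ivanova and Saleh all have years accredited 4 years, so the next rule applies.
Greco, Ivanova and Saleh are each Ambassador, so the next rule applies.
Among Greco, Ivanova and Saleh, alphabetically by surname: Greco before Ivanova before Saleh.
Full order: Nguyen, Osei, Marino, Sorensen, Brennan, Andersen, Greco, Ivanova, Saleh.

Nguyen, Osei, Marino, Sorensen, Brennan, Andersen, Greco, Ivanova, Saleh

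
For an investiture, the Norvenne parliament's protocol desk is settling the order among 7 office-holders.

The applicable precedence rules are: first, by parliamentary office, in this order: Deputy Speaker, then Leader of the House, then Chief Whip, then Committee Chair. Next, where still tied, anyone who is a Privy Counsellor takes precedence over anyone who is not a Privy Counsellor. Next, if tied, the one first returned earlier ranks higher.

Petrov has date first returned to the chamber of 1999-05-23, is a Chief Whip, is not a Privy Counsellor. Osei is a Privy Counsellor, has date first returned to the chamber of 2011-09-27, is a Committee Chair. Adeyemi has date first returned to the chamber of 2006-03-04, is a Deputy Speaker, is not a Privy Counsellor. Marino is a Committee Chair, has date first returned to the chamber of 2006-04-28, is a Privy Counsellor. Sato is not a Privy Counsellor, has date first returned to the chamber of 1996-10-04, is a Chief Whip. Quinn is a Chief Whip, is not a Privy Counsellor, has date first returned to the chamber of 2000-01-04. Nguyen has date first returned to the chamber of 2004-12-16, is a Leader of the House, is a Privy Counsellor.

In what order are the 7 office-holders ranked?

Adeyemi, Nguyen, Sato, Petrov, Quinn, Marino, Osei

By parliamentary office: Adeyemi (Deputy Speaker); then Nguyen (Leader of the House); then Sato, Petrov and Quinn (Chief Whip); then Marino and Osei (Committee Chair).
Sato, Petrov and Quinn are each not a Privy Counsellor, so the next rule applies.
Among Sato, Petrov and Quinn, by date first returned to the chamber (earlier first): Sato (1996-10-04) before Petrov (1999-05-23) before Quinn (2000-01-04).
Marino and Osei are each a Privy Counsellor, so the next rule applies.
Among Marino and Osei, by date first returned to the chamber (earlier first): Marino (2006-04-28) before Osei (2011-09-27).
Full order: Adeyemi, Nguyen, Sato, Petrov, Quinn, Marino, Osei.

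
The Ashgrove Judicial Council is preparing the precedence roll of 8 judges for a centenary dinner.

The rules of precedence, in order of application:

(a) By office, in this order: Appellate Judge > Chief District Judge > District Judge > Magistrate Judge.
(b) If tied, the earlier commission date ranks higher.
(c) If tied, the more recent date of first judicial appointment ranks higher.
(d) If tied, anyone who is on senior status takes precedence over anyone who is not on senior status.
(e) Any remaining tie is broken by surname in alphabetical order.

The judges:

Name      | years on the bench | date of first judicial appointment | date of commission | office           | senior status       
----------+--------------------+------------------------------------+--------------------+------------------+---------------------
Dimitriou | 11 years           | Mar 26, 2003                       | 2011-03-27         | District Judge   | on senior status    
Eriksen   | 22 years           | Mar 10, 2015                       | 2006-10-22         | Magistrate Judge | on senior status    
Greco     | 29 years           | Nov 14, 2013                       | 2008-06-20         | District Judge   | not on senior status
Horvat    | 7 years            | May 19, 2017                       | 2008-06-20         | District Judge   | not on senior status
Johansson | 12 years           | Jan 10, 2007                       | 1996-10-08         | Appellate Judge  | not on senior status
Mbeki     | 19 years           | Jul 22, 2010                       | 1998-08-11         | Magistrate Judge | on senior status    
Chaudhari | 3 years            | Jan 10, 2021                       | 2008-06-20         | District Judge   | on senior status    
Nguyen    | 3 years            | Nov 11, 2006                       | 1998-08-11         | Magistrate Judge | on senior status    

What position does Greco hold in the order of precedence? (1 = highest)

By office: Johansson (Appellate Judge); then Chaudhari, Horvat, Greco and Dimitriou (District Judge); then Mbeki, Nguyen and Eriksen (Magistrate Judge).
Among Chaudhari, Horvat, Greco and Dimitriou, by date of commission (earlier first): Chaudhari, Horvat and Greco (2008-06-20) before Dimitriou (2011-03-27).
Among Chaudhari, Horvat and Greco, by date of first judicial appointment (later first): Chaudhari (Jan 10, 2021) before Horvat (May 19, 2017) before Greco (Nov 14, 2013).
Among Mbeki, Nguyen and Eriksen, by date of commission (earlier first): Mbeki and Nguyen (1998-08-11) before Eriksen (2006-10-22).
Among Mbeki and Nguyen, by date of first judicial appointment (later first): Mbeki (Jul 22, 2010) before Nguyen (Nov 11, 2006).
Order: Johansson, Chaudhari, Horvat, Greco, Dimitriou, Mbeki, Nguyen, Eriksen. So position 4.

4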